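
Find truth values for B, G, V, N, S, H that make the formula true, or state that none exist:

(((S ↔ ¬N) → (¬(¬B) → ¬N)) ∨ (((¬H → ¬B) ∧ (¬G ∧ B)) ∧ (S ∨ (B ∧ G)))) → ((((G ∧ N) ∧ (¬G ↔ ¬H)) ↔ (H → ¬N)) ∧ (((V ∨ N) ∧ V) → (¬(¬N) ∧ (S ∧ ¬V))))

B = True, G = False, V = False, N = True, S = True, H = True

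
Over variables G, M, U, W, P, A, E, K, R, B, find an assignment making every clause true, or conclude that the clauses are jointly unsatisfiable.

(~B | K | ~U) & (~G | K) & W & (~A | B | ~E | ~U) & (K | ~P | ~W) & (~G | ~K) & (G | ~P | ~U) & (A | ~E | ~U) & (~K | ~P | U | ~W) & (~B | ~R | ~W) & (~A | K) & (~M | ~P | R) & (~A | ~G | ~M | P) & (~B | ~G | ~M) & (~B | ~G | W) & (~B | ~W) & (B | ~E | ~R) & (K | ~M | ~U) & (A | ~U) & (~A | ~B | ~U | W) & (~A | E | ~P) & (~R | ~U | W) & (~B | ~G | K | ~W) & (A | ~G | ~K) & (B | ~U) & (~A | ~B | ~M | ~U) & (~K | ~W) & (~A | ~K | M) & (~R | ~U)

G = False; M = False; U = False; W = True; P = False; A = False; E = False; K = False; R = True; B = False

Unit clause (W) forces W = True.
In (~B | ~W) only ~B is left, so B = False.
In (B | ~U) only ~U is left, so U = False.
In (~K | ~W) only ~K is left, so K = False.
In (~G | K) only ~G is left, so G = False.
In (K | ~P | ~W) only ~P is left, so P = False.
In (~A | K) only ~A is left, so A = False.
Set M = False.
Set E = False.
Set R = True.
All clauses satisfied.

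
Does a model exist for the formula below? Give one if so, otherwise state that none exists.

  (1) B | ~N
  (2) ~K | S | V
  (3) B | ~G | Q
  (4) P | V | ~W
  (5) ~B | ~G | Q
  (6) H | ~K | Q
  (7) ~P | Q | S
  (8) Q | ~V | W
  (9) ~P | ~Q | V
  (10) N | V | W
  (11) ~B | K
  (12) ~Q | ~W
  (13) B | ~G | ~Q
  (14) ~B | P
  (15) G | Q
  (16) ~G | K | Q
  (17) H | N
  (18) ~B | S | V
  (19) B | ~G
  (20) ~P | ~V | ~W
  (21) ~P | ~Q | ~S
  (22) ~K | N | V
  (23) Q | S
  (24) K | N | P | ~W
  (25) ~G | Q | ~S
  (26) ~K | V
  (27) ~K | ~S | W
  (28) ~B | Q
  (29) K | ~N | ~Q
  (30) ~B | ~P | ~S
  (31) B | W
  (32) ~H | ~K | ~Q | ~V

Set P = True.
Set N = True.
  then (B | ~N) forces B = True.
  then (~B | K) forces K = True.
  then (~K | V) forces V = True.
  then (~B | Q) forces Q = True.
  then (~B | ~P | ~S) forces S = False.
  then (~H | ~K | ~Q | ~V) forces H = False.
  then (~Q | ~W) forces W = False.
Set G = True.
All clauses satisfied.

P: True; N: True; K: True; B: True; G: True; V: True; S: False; W: False; Q: True; H: False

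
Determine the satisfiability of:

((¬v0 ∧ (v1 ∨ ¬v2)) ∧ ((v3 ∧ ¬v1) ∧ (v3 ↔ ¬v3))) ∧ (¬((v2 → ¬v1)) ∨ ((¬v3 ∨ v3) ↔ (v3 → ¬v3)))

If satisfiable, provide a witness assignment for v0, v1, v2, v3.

The conjunct v3 ↔ ¬v3 is unsatisfiable on its own:
  v3=F: evaluates to False.
  v3=T: evaluates to False.
So the whole conjunction is unsatisfiable.

Unsatisfiable — no assignment works.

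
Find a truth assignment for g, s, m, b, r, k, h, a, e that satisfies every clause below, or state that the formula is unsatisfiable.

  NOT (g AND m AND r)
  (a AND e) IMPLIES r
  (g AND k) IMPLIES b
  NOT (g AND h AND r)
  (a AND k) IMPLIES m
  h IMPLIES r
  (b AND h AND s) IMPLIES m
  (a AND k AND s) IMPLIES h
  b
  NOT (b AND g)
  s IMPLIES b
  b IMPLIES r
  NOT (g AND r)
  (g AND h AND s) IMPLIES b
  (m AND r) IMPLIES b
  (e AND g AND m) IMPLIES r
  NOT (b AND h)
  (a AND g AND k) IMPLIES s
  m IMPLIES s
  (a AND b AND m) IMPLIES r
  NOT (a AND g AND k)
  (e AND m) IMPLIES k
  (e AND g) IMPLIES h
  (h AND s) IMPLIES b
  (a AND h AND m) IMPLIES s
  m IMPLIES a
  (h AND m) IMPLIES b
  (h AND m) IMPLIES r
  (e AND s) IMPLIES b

g = False; s = False; m = False; b = True; r = True; k = True; h = False; a = False; e = True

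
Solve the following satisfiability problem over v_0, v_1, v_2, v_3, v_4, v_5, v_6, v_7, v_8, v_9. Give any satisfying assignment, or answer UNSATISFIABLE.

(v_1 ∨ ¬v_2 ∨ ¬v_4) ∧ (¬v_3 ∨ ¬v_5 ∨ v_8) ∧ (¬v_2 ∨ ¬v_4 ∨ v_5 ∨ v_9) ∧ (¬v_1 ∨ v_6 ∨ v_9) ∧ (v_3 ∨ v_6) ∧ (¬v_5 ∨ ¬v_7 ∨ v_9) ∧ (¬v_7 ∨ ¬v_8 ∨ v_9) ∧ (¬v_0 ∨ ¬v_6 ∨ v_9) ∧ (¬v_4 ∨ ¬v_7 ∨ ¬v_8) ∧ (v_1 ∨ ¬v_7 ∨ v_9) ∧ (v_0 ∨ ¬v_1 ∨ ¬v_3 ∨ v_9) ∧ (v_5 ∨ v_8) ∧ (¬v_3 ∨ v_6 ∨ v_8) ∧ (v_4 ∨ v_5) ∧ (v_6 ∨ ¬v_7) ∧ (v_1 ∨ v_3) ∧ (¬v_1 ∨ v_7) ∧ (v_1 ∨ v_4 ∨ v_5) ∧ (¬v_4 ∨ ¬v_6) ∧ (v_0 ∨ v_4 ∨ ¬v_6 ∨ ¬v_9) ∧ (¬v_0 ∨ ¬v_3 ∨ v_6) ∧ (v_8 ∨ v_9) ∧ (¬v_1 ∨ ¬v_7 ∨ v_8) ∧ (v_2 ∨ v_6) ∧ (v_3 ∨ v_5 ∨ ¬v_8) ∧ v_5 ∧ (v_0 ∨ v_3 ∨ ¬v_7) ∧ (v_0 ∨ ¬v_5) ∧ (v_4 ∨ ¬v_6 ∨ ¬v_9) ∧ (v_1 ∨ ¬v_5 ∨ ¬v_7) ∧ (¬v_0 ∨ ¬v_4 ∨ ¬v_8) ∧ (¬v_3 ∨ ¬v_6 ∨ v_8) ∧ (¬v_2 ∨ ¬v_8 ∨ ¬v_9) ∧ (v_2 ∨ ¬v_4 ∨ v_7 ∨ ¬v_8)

Unsatisfiable

Case v_5 = True:
  (v_0 ∨ ¬v_5) forces v_0 = True.
  If v_6 = True:
    (¬v_0 ∨ ¬v_6 ∨ v_9) forces v_9 = True.
    (¬v_4 ∨ ¬v_6) forces v_4 = False.
    clause (v_4 ∨ ¬v_6 ∨ ¬v_9) is falsified.
  If v_6 = False:
    (v_3 ∨ v_6) forces v_3 = True.
    clause (¬v_0 ∨ ¬v_3 ∨ v_6) is falsified.
  Every sub-case reaches a contradiction.
Case v_5 = False:
  Clause (v_5) is falsified — contradiction.
Both cases fail, so the formula is unsatisfiable.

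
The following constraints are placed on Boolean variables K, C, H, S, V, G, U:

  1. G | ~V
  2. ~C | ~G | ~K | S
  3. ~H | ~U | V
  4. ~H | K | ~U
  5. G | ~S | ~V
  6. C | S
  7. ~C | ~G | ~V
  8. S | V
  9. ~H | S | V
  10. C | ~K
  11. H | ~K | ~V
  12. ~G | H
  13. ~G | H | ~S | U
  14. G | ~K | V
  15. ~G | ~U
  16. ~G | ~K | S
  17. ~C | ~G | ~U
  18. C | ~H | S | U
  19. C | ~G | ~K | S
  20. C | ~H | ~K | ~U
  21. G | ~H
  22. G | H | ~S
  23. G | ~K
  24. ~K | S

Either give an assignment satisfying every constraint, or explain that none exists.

K = False; C = True; H = True; S = True; V = False; G = True; U = False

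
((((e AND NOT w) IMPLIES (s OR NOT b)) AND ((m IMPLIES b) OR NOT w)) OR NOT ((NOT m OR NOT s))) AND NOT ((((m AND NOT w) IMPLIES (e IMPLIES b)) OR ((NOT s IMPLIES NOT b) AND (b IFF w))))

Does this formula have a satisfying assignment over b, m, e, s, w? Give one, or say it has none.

The conjunct NOT ((((m AND NOT w) IMPLIES (e IMPLIES b)) OR ((NOT s IMPLIES NOT b) AND (b IFF w)))) is unsatisfiable on its own:
  b = True: this becomes NOT ((True OR (s AND w))) = False.
  b = False: simplifies to NOT ((((m AND NOT w) IMPLIES NOT e) OR NOT w)).
    w = True: this becomes NOT ((True OR False)) = False.
    w = False: this becomes NOT (((m IMPLIES NOT e) OR True)) = False.
So the whole conjunction is unsatisfiable.

UNSATISFIABLE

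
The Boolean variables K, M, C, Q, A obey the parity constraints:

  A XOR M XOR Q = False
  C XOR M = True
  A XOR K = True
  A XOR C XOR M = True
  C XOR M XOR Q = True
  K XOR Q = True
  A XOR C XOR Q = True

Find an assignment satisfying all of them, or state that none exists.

K = True; M = False; C = True; Q = False; A = False

A XOR M XOR Q = F XOR F XOR F = False ✓
C XOR M = T XOR F = True ✓
A XOR K = F XOR T = True ✓
A XOR C XOR M = F XOR T XOR F = True ✓
C XOR M XOR Q = T XOR F XOR F = True ✓
K XOR Q = T XOR F = True ✓
A XOR C XOR Q = F XOR T XOR F = True ✓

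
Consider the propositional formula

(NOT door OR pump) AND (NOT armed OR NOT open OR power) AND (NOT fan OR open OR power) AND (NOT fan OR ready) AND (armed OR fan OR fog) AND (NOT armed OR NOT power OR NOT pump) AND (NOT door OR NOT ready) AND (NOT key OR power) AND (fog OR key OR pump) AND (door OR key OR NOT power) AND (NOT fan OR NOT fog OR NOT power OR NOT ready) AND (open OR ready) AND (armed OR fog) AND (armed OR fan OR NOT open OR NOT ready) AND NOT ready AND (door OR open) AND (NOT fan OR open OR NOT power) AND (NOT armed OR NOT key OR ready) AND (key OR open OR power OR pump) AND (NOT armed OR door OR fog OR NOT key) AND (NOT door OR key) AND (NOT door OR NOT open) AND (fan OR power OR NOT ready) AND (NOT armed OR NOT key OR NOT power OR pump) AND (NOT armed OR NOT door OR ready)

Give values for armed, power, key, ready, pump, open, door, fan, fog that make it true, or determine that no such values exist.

armed = False, power = True, key = True, ready = False, pump = False, open = True, door = False, fan = False, fog = True

Unit clause (NOT ready) forces ready = False.
In (NOT fan OR ready) only NOT fan is left, so fan = False.
In (open OR ready) only open is left, so open = True.
In (NOT door OR NOT open) only NOT door is left, so door = False.
Try armed = True:
  (NOT armed OR NOT open OR power) forces power = True.
  (NOT armed OR NOT power OR NOT pump) forces pump = False.
  (door OR key OR NOT power) forces key = True.
  clause (NOT armed OR NOT key OR ready) is falsified — backtrack.
So armed = False.
  then (armed OR fan OR fog) forces fog = True.
Set power = True.
  then (door OR key OR NOT power) forces key = True.
Set pump = False.
All clauses satisfied.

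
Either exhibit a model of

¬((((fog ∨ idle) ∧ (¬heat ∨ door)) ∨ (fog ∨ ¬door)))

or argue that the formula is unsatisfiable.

fog=F, door=T, heat=F, idle=F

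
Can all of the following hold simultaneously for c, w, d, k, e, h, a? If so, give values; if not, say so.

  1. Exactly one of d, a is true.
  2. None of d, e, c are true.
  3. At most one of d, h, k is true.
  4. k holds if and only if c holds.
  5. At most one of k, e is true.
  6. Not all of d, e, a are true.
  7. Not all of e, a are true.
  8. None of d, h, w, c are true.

c = False, w = False, d = False, k = False, e = False, h = False, a = True

  (1) {d, a}: 1 true — exactly one ✓
  (2) {d, e, c}: 0 true — none ✓
  (3) {d, h, k}: 0 true — at most one ✓
  (4) k=F, c=F — same ✓
  (5) {k, e}: 0 true — at most one ✓
  (6) {d, e, a}: 1/3 true — not all ✓
  (7) {e, a}: 1/2 true — not all ✓
  (8) {d, h, w, c}: 0 true — none ✓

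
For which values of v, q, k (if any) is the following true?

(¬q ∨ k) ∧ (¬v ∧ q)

v = False, q = True, k = True

  ¬q ∨ k = True
    ¬q = False
  ¬v ∧ q = True
    ¬v = True
Both conjuncts True, so the formula holds.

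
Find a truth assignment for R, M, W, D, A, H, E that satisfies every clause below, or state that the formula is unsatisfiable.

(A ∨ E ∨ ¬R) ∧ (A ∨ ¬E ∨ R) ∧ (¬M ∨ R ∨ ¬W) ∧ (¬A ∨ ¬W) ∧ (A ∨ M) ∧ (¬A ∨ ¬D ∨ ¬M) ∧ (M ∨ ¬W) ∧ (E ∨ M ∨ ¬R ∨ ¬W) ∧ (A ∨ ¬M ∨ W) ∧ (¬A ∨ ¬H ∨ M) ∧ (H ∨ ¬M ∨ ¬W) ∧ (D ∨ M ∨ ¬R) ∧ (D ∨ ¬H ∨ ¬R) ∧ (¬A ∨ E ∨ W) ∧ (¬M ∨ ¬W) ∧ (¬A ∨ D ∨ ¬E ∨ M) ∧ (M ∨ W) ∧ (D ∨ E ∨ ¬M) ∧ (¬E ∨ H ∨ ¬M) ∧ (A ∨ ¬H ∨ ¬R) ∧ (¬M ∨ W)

No satisfying assignment exists.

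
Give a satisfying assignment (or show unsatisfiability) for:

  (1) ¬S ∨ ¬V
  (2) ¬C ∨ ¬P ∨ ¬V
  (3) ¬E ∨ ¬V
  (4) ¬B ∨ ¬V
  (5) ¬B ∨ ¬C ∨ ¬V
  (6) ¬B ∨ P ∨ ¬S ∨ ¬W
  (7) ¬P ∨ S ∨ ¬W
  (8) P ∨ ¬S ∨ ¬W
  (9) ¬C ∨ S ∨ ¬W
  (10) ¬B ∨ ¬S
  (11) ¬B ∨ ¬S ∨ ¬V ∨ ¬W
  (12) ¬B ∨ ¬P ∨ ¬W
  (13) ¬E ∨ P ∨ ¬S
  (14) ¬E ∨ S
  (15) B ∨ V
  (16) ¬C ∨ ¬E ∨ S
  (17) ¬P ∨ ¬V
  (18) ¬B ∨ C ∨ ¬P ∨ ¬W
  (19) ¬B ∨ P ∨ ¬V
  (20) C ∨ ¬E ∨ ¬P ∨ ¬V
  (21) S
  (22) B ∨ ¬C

Unsatisfiable — no assignment works.

Case S = True:
  (¬S ∨ ¬V) forces V = False.
  (¬B ∨ ¬S) forces B = False.
  Clause (B ∨ V) is falsified — contradiction.
Case S = False:
  Clause (S) is falsified — contradiction.
Both cases fail, so the formula is unsatisfiable.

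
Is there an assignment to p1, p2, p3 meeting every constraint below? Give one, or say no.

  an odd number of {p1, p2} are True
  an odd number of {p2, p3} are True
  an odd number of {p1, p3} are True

UNSATISFIABLE

Adding constraints 1, 2, 3 mod 2: every variable appears an even number of times on the left, so the left side is 0.
But the right sides sum to 1 (mod 2). 0 ≠ 1 — the system is inconsistent.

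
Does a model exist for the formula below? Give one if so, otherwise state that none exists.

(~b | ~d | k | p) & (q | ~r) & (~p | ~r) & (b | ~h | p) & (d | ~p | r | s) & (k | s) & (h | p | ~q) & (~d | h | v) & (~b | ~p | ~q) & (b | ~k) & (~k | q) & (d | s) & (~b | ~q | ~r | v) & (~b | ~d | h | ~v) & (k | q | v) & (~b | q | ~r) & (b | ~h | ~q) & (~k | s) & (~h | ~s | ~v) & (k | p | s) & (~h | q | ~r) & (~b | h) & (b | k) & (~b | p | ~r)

s = True; p = False; k = False; d = False; r = False; q = True; h = True; v = False; b = True

Try s = False:
  (k | s) forces k = True.
  clause (~k | s) is falsified — backtrack.
So s = True.
Set p = False.
Set k = False.
  then (b | k) forces b = True.
  then (~b | p | ~r) forces r = False.
  then (~b | ~d | k | p) forces d = False.
  then (~b | h) forces h = True.
  then (~h | ~s | ~v) forces v = False.
  then (k | q | v) forces q = True.
All clauses satisfied.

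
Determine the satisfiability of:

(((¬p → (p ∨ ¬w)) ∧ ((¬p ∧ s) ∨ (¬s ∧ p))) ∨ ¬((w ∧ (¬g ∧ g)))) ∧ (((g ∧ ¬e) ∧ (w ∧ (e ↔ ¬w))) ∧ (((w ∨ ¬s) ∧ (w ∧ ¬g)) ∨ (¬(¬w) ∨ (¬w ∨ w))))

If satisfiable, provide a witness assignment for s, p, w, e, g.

s: True, p: False, w: True, e: False, g: True

  ((¬p → (p ∨ ¬w)) ∧ ((¬p ∧ s) ∨ (¬s ∧ p))) ∨ ¬((w ∧ (¬g ∧ g))) = True
    (¬p → (p ∨ ¬w)) ∧ ((¬p ∧ s) ∨ (¬s ∧ p)) = False
      ¬p → (p ∨ ¬w) = False
        ¬p = True
        p ∨ ¬w = False
          ¬w = False
      (¬p ∧ s) ∨ (¬s ∧ p) = True
        ¬p ∧ s = True
          ¬p = True
        ¬s ∧ p = False
          ¬s = False
    ¬((w ∧ (¬g ∧ g))) = True
      w ∧ (¬g ∧ g) = False
        ¬g ∧ g = False
          ¬g = False
  ((g ∧ ¬e) ∧ (w ∧ (e ↔ ¬w))) ∧ (((w ∨ ¬s) ∧ (w ∧ ¬g)) ∨ (¬(¬w) ∨ (¬w ∨ w))) = True
    (g ∧ ¬e) ∧ (w ∧ (e ↔ ¬w)) = True
      g ∧ ¬e = True
        ¬e = True
      w ∧ (e ↔ ¬w) = True
        e ↔ ¬w = True
          ¬w = False
    ((w ∨ ¬s) ∧ (w ∧ ¬g)) ∨ (¬(¬w) ∨ (¬w ∨ w)) = True
      (w ∨ ¬s) ∧ (w ∧ ¬g) = False
        w ∨ ¬s = True
          ¬s = False
        w ∧ ¬g = False
          ¬g = False
      ¬(¬w) ∨ (¬w ∨ w) = True
        ¬(¬w) = True
          ¬w = False
        ¬w ∨ w = True
          ¬w = False
Both conjuncts True, so the formula holds.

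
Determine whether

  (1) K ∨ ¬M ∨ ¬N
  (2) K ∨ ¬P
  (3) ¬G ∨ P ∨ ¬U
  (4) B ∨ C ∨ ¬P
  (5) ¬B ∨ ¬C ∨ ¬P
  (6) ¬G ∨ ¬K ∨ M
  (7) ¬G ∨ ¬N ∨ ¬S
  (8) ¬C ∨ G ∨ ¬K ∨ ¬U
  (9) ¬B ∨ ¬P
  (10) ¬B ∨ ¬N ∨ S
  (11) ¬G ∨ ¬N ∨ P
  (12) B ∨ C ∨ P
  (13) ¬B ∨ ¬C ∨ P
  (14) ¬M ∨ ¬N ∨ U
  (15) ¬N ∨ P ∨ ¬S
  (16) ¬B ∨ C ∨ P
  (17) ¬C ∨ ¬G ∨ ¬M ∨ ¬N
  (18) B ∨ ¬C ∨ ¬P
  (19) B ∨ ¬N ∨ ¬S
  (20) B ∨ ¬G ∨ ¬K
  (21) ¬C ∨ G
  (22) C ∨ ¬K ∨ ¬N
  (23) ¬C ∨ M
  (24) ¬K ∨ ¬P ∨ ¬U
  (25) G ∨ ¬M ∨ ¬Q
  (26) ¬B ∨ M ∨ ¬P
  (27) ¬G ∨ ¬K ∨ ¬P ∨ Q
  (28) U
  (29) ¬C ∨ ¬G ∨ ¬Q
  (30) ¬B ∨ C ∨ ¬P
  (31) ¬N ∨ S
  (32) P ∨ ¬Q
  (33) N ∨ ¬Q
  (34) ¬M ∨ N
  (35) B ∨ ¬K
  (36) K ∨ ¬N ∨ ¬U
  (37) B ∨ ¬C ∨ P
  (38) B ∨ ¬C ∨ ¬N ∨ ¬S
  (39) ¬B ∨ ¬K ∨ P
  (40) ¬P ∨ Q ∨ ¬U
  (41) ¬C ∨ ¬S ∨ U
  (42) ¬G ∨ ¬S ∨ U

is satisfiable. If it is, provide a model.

Case P = True:
  (K ∨ ¬P) forces K = True.
  (¬B ∨ ¬P) forces B = False.
  Clause (B ∨ ¬K) is falsified — contradiction.
Case P = False:
  (U) forces U = True.
  (¬G ∨ P ∨ ¬U) forces G = False.
  (¬C ∨ G) forces C = False.
  (B ∨ C ∨ P) forces B = True.
  Clause (¬B ∨ C ∨ P) is falsified — contradiction.
Both cases fail, so the formula is unsatisfiable.

Unsatisfiable — no assignment works.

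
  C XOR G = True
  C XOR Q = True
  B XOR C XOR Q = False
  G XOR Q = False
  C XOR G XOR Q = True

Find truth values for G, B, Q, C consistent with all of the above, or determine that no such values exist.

G: False; B: True; Q: False; C: True

C XOR G = T XOR F = True ✓
C XOR Q = T XOR F = True ✓
B XOR C XOR Q = T XOR T XOR F = False ✓
G XOR Q = F XOR F = False ✓
C XOR G XOR Q = T XOR F XOR F = True ✓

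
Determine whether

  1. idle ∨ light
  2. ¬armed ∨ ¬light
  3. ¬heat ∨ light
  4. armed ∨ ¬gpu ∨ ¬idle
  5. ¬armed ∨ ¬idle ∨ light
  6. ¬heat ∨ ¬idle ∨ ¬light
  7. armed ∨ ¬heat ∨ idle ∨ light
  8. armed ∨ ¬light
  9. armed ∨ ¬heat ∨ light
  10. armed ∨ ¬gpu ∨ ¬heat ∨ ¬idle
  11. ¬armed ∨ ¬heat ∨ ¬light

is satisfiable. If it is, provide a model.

gpu = False; light = False; armed = False; heat = False; idle = True

Set gpu = False.
Set light = False.
  then (idle ∨ light) forces idle = True.
  then (¬heat ∨ light) forces heat = False.
  then (¬armed ∨ ¬idle ∨ light) forces armed = False.
All clauses satisfied.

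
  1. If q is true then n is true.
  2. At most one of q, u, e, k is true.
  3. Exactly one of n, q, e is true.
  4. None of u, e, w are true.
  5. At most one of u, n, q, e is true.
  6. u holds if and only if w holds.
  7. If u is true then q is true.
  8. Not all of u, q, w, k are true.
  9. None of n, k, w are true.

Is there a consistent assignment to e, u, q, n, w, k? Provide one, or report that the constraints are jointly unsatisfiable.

The formula is unsatisfiable.

Case n = True:
  Constraint (9) is violated (n=T) — contradiction.
Case n = False:
  (1) with n=F forces q = False.
  (3) with n=F, q=F forces e = True.
  Constraint (4) is violated (e=T) — contradiction.
Both cases fail — unsatisfiable.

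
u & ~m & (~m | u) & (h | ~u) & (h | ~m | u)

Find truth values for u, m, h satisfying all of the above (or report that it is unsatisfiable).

u = True; m = False; h = True

Unit clause (u) forces u = True.
Unit clause (~m) forces m = False.
In (h | ~u) only h is left, so h = True.
Check each clause:
  (u): u holds.
  (~m): ~m holds.
  (~m | u): ~m holds.
  (h | ~u): h holds.
  (h | ~m | u): h holds.
All clauses satisfied.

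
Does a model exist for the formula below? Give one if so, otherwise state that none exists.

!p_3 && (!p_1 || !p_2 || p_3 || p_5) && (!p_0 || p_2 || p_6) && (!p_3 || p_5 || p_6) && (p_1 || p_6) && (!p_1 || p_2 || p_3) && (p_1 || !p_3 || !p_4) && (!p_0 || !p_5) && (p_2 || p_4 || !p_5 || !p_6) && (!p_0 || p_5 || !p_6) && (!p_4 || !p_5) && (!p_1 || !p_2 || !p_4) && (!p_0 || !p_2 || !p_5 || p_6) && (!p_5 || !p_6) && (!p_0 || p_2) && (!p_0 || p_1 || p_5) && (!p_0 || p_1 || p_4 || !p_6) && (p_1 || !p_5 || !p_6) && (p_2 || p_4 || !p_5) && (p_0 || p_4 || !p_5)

p_0 = False, p_1 = False, p_2 = False, p_3 = False, p_4 = True, p_5 = False, p_6 = True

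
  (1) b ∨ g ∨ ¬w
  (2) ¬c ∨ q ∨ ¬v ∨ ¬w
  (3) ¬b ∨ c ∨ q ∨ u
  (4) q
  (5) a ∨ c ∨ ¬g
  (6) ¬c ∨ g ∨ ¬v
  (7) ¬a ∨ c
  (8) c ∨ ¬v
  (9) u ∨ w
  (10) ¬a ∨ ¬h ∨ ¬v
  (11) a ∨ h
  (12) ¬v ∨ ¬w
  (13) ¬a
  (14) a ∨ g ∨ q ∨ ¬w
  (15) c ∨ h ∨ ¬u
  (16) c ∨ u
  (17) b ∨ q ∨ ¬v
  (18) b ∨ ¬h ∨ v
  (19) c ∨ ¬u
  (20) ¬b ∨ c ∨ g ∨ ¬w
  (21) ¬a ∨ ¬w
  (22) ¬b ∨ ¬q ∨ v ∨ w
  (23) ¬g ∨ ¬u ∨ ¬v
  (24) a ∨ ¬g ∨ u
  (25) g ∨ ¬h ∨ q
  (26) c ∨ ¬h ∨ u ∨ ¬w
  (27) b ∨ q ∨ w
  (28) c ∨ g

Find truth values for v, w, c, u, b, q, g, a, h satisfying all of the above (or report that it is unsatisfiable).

v: False; w: True; c: True; u: True; b: True; q: True; g: True; a: False; h: True

Unit clause (q) forces q = True.
Unit clause (¬a) forces a = False.
In (a ∨ h) only h is left, so h = True.
Try v = True:
  (c ∨ ¬v) forces c = True.
  (¬c ∨ g ∨ ¬v) forces g = True.
  (¬v ∨ ¬w) forces w = False.
  (u ∨ w) forces u = True.
  clause (¬g ∨ ¬u ∨ ¬v) is falsified — backtrack.
So v = False.
  then (b ∨ ¬h ∨ v) forces b = True.
  then (¬b ∨ ¬q ∨ v ∨ w) forces w = True.
Try c = False:
  (a ∨ c ∨ ¬g) forces g = False.
  clause (¬b ∨ c ∨ g ∨ ¬w) is falsified — backtrack.
So c = True.
Set u = True.
Set g = True.
All clauses satisfied.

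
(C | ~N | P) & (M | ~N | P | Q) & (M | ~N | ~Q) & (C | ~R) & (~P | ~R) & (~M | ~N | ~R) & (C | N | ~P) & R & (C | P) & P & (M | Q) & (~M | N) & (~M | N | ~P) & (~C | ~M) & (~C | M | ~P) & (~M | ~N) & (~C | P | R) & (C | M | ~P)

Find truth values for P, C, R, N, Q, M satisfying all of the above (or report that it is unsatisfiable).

Case P = True:
  (~P | ~R) forces R = False.
  Clause (R) is falsified — contradiction.
Case P = False:
  Clause (P) is falsified — contradiction.
Both cases fail, so the formula is unsatisfiable.

No satisfying assignment exists.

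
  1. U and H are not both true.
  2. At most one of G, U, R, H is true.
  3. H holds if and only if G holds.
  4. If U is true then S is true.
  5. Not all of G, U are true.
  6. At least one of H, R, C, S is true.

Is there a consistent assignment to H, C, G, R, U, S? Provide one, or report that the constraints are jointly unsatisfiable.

H=F, C=T, G=F, R=T, U=F, S=T

  (1) U=F, H=F — not both ✓
  (2) {G, U, R, H}: 1 true — at most one ✓
  (3) H=F, G=F — same ✓
  (4) U=F ⇒ S: vacuous ✓
  (5) {G, U}: 0/2 true — not all ✓
  (6) {H, R, C, S}: 3 true — at least one ✓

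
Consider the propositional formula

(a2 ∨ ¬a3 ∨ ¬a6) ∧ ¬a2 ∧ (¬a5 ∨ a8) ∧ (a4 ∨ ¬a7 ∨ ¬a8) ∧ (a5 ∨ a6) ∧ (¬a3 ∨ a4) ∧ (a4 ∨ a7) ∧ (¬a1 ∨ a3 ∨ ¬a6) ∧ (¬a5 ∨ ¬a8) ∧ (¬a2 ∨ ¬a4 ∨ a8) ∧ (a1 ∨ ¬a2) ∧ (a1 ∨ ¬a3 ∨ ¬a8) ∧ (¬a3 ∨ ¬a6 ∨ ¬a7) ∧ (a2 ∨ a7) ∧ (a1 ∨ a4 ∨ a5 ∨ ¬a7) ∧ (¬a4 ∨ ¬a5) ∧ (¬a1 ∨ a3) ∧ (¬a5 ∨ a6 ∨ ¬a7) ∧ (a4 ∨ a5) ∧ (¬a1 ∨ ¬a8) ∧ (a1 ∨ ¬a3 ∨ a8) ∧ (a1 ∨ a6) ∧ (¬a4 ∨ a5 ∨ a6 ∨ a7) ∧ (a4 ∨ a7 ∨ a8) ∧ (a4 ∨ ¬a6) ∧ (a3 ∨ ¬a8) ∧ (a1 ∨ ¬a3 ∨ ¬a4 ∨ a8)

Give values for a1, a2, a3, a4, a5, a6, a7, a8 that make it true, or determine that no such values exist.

a1 = False, a2 = False, a3 = False, a4 = True, a5 = False, a6 = True, a7 = True, a8 = False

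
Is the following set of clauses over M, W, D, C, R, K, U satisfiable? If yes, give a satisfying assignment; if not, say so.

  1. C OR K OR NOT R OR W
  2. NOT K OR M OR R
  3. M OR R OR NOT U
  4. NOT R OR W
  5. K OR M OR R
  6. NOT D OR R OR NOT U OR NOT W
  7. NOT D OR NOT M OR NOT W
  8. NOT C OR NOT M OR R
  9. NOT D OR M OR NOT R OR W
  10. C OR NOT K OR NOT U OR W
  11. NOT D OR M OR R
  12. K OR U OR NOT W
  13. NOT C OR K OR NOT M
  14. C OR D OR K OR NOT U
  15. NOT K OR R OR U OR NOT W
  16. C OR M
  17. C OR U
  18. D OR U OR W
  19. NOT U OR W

M = False, W = True, D = False, C = True, R = True, K = True, U = True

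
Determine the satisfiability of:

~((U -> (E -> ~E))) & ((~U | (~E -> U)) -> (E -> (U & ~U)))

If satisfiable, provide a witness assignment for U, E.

No satisfying assignment exists.

Case U = True: the formula simplifies to ~((E -> ~E)) & ~E.
  E = True: the conjunct ~E is False.
  E = False: the conjunct ~((E -> ~E)) becomes ~((False -> True)) = False.
Case U = False: the conjunct ~((U -> (E -> ~E))) becomes ~((False -> (E -> ~E))) = False.
Both cases fail — unsatisfiable.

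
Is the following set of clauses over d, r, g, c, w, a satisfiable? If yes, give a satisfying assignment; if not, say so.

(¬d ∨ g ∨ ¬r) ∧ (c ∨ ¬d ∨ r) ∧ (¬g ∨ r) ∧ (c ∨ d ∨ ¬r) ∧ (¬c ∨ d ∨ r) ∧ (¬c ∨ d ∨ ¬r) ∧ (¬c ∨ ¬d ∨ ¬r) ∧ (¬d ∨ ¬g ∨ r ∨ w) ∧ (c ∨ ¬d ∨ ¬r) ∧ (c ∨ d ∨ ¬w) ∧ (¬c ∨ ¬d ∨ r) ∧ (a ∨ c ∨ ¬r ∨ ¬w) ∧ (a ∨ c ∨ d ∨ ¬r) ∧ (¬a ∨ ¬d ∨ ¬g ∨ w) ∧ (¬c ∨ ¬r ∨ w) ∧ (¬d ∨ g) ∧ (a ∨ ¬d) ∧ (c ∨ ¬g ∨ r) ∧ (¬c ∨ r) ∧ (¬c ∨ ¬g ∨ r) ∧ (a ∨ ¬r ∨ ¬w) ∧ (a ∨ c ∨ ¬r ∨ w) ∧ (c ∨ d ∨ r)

Case c = True:
  (¬c ∨ r) forces r = True.
  (¬c ∨ d ∨ ¬r) forces d = True.
  Clause (¬c ∨ ¬d ∨ ¬r) is falsified — contradiction.
Case c = False:
  If r = True:
    (c ∨ d ∨ ¬r) forces d = True.
    clause (c ∨ ¬d ∨ ¬r) is falsified.
  If r = False:
    (c ∨ ¬d ∨ r) forces d = False.
    clause (c ∨ d ∨ r) is falsified.
  Every sub-case reaches a contradiction.
Both cases fail, so the formula is unsatisfiable.

Unsatisfiable — no assignment works.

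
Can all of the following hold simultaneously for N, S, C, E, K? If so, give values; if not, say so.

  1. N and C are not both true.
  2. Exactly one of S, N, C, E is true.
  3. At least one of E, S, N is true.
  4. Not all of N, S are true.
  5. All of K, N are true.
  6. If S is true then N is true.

N = True; S = False; C = False; E = False; K = True

  (1) N=T, C=F — not both ✓
  (2) {S, N, C, E}: 1 true — exactly one ✓
  (3) {E, S, N}: 1 true — at least one ✓
  (4) {N, S}: 1/2 true — not all ✓
  (5) {K, N}: all 2 true ✓
  (6) S=F ⇒ N: vacuous ✓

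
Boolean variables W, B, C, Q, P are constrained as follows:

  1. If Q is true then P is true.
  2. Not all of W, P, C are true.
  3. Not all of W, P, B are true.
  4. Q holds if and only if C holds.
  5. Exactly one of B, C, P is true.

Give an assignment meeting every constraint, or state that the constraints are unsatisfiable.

W = False, B = True, C = False, Q = False, P = False

  (1) Q=F ⇒ P: vacuous ✓
  (2) {W, P, C}: 0/3 true — not all ✓
  (3) {W, P, B}: 1/3 true — not all ✓
  (4) Q=F, C=F — same ✓
  (5) {B, C, P}: 1 true — exactly one ✓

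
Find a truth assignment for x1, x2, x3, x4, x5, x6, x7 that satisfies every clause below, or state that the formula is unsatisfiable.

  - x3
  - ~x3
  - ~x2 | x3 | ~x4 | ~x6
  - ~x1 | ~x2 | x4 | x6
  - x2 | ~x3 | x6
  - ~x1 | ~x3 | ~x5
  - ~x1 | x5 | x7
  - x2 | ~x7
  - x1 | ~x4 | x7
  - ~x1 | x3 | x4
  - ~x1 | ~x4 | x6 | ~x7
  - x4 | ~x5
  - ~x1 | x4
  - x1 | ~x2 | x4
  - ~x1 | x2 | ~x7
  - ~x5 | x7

UNSATISFIABLE

Case x3 = True:
  Clause (~x3) is falsified — contradiction.
Case x3 = False:
  Clause (x3) is falsified — contradiction.
Both cases fail, so the formula is unsatisfiable.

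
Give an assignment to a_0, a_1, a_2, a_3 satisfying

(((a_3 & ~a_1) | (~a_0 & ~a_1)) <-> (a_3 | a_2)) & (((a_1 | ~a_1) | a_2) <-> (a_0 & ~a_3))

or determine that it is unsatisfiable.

a_0=T; a_1=T; a_2=F; a_3=F

  ((a_3 & ~a_1) | (~a_0 & ~a_1)) <-> (a_3 | a_2) = True
    (a_3 & ~a_1) | (~a_0 & ~a_1) = False
      a_3 & ~a_1 = False
        ~a_1 = False
      ~a_0 & ~a_1 = False
        ~a_0 = False
        ~a_1 = False
    a_3 | a_2 = False
  ((a_1 | ~a_1) | a_2) <-> (a_0 & ~a_3) = True
    (a_1 | ~a_1) | a_2 = True
      a_1 | ~a_1 = True
        ~a_1 = False
    a_0 & ~a_3 = True
      ~a_3 = True
Both conjuncts True, so the formula holds.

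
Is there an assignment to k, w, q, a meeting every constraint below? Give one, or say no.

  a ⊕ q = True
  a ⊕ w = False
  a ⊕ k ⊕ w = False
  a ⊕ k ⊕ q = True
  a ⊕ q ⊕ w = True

k: False, w: False, q: True, a: False

a ⊕ q = F ⊕ T = True ✓
a ⊕ w = F ⊕ F = False ✓
a ⊕ k ⊕ w = F ⊕ F ⊕ F = False ✓
a ⊕ k ⊕ q = F ⊕ F ⊕ T = True ✓
a ⊕ q ⊕ w = F ⊕ T ⊕ F = True ✓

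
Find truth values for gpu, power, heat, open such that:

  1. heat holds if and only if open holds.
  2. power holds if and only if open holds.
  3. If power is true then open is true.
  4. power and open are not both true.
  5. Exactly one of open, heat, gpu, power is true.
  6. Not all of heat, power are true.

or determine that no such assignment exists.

gpu=T; power=F; heat=F; open=F

  (1) heat=F, open=F — same ✓
  (2) power=F, open=F — same ✓
  (3) power=F ⇒ open: vacuous ✓
  (4) power=F, open=F — not both ✓
  (5) {open, heat, gpu, power}: 1 true — exactly one ✓
  (6) {heat, power}: 0/2 true — not all ✓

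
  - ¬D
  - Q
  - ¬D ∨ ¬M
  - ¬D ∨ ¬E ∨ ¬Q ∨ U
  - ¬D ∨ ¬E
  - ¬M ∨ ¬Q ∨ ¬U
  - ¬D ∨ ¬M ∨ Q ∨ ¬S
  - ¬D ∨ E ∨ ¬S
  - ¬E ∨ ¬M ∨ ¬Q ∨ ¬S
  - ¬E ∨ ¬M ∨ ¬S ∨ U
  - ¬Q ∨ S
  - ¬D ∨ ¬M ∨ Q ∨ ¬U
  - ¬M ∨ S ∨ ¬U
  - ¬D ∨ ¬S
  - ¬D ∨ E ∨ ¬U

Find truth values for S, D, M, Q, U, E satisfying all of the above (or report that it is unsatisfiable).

S = True; D = False; M = True; Q = True; U = False; E = False

Unit clause (¬D) forces D = False.
Unit clause (Q) forces Q = True.
In (¬Q ∨ S) only S is left, so S = True.
Set M = True.
  then (¬M ∨ ¬Q ∨ ¬U) forces U = False.
  then (¬E ∨ ¬M ∨ ¬Q ∨ ¬S) forces E = False.
All clauses satisfied.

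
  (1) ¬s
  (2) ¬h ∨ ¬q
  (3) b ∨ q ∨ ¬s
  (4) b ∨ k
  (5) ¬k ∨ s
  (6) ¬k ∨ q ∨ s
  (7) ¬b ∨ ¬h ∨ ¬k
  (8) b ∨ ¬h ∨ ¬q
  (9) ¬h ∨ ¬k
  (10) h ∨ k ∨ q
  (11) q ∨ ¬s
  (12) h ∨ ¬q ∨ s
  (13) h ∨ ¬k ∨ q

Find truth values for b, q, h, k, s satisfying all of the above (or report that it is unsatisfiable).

Unit clause (¬s) forces s = False.
In (¬k ∨ s) only ¬k is left, so k = False.
In (b ∨ k) only b is left, so b = True.
Try q = True:
  (¬h ∨ ¬q) forces h = False.
  clause (h ∨ ¬q ∨ s) is falsified — backtrack.
So q = False.
  then (h ∨ k ∨ q) forces h = True.
All clauses satisfied.

b = True, q = False, h = True, k = False, s = False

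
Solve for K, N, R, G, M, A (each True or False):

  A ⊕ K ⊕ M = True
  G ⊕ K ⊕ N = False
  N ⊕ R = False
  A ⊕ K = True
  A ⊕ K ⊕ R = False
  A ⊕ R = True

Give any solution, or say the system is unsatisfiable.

K = True; N = True; R = True; G = False; M = False; A = False

A ⊕ K ⊕ M = F ⊕ T ⊕ F = True ✓
G ⊕ K ⊕ N = F ⊕ T ⊕ T = False ✓
N ⊕ R = T ⊕ T = False ✓
A ⊕ K = F ⊕ T = True ✓
A ⊕ K ⊕ R = F ⊕ T ⊕ T = False ✓
A ⊕ R = F ⊕ T = True ✓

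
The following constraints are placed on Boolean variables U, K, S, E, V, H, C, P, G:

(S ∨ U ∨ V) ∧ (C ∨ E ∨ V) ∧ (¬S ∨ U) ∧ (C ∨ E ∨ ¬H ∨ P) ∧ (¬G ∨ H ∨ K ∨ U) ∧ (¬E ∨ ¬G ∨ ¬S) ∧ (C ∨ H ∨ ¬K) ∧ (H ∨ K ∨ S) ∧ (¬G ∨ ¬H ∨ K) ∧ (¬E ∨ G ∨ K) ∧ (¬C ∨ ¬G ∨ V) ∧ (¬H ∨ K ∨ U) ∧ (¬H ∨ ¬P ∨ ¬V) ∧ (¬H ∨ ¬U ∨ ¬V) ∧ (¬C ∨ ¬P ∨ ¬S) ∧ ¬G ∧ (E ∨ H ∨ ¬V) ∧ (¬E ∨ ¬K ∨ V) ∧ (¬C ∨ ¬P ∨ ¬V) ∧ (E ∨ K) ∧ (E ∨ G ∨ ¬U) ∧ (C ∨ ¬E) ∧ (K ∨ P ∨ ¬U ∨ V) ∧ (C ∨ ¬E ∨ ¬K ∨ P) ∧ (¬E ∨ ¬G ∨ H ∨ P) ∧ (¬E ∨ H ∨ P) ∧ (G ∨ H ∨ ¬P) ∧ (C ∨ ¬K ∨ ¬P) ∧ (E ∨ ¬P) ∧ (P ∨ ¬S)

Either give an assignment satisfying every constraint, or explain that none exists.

Unit clause (¬G) forces G = False.
Set U = False.
  then (¬S ∨ U) forces S = False.
  then (S ∨ U ∨ V) forces V = True.
Try K = False:
  (H ∨ K ∨ S) forces H = True.
  clause (¬H ∨ K ∨ U) is falsified — backtrack.
So K = True.
Set E = False.
  then (E ∨ H ∨ ¬V) forces H = True.
  then (E ∨ ¬P) forces P = False.
  then (C ∨ E ∨ ¬H ∨ P) forces C = True.
All clauses satisfied.

U: False, K: True, S: False, E: False, V: True, H: True, C: True, P: False, G: False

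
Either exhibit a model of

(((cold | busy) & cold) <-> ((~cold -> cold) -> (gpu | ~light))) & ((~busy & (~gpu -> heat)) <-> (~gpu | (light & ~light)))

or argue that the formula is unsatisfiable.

busy: True, heat: False, cold: True, gpu: True, light: False

  ((cold | busy) & cold) <-> ((~cold -> cold) -> (gpu | ~light)) = True
    (cold | busy) & cold = True
      cold | busy = True
    (~cold -> cold) -> (gpu | ~light) = True
      ~cold -> cold = True
        ~cold = False
      gpu | ~light = True
        ~light = True
  (~busy & (~gpu -> heat)) <-> (~gpu | (light & ~light)) = True
    ~busy & (~gpu -> heat) = False
      ~busy = False
      ~gpu -> heat = True
        ~gpu = False
    ~gpu | (light & ~light) = False
      ~gpu = False
      light & ~light = False
        ~light = True
Both conjuncts True, so the formula holds.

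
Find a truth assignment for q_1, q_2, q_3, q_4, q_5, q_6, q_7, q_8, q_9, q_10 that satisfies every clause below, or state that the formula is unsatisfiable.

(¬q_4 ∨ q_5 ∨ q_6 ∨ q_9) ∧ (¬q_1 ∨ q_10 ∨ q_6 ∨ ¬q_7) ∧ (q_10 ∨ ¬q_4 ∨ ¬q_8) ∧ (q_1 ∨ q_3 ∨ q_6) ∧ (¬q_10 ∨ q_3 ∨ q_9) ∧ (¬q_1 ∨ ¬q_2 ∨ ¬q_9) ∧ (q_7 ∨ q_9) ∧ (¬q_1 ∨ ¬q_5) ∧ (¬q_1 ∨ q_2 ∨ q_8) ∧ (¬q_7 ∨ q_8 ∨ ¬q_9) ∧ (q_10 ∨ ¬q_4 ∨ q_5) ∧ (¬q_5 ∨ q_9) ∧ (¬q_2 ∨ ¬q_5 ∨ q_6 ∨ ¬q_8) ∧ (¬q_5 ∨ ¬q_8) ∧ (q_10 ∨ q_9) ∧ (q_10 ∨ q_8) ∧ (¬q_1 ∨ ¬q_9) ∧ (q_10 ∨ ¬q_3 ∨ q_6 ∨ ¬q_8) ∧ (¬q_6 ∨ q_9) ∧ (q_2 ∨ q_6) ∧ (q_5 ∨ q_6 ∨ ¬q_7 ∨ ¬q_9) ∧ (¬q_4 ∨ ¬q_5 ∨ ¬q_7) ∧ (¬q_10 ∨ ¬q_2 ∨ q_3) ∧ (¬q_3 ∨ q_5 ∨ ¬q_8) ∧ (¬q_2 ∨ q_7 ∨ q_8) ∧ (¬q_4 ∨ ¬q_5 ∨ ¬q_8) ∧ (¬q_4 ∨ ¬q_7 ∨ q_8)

Set q_1 = True.
  then (¬q_1 ∨ ¬q_5) forces q_5 = False.
  then (¬q_1 ∨ ¬q_9) forces q_9 = False.
  then (¬q_6 ∨ q_9) forces q_6 = False.
  then (q_2 ∨ q_6) forces q_2 = True.
  then (¬q_4 ∨ q_5 ∨ q_6 ∨ q_9) forces q_4 = False.
  then (q_7 ∨ q_9) forces q_7 = True.
  then (q_10 ∨ q_9) forces q_10 = True.
  then (¬q_10 ∨ ¬q_2 ∨ q_3) forces q_3 = True.
  then (¬q_3 ∨ q_5 ∨ ¬q_8) forces q_8 = False.
All clauses satisfied.

q_1 = True, q_2 = True, q_3 = True, q_4 = False, q_5 = False, q_6 = False, q_7 = True, q_8 = False, q_9 = False, q_10 = True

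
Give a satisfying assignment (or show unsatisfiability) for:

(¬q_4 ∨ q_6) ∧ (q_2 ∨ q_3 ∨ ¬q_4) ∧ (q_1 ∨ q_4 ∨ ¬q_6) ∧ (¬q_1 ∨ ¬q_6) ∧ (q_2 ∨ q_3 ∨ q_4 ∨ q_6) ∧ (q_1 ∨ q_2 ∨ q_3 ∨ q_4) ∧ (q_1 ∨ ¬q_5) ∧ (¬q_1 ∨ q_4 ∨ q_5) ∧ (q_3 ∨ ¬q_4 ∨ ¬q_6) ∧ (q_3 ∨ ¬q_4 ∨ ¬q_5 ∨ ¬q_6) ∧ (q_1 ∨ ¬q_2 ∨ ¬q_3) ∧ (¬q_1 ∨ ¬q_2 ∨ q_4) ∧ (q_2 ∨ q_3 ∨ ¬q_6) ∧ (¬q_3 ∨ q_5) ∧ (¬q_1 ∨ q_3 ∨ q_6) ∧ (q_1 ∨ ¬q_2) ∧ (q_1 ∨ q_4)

Set q_1 = True.
  then (¬q_1 ∨ ¬q_6) forces q_6 = False.
  then (¬q_1 ∨ q_3 ∨ q_6) forces q_3 = True.
  then (¬q_4 ∨ q_6) forces q_4 = False.
  then (¬q_1 ∨ q_4 ∨ q_5) forces q_5 = True.
  then (¬q_1 ∨ ¬q_2 ∨ q_4) forces q_2 = False.
All clauses satisfied.

q_1 = True, q_2 = False, q_3 = True, q_4 = False, q_5 = True, q_6 = False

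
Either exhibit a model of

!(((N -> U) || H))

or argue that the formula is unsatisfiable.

N = True; U = False; H = False

  !(((N -> U) || H)) = True
    (N -> U) || H = False
      N -> U = False
The formula evaluates to True.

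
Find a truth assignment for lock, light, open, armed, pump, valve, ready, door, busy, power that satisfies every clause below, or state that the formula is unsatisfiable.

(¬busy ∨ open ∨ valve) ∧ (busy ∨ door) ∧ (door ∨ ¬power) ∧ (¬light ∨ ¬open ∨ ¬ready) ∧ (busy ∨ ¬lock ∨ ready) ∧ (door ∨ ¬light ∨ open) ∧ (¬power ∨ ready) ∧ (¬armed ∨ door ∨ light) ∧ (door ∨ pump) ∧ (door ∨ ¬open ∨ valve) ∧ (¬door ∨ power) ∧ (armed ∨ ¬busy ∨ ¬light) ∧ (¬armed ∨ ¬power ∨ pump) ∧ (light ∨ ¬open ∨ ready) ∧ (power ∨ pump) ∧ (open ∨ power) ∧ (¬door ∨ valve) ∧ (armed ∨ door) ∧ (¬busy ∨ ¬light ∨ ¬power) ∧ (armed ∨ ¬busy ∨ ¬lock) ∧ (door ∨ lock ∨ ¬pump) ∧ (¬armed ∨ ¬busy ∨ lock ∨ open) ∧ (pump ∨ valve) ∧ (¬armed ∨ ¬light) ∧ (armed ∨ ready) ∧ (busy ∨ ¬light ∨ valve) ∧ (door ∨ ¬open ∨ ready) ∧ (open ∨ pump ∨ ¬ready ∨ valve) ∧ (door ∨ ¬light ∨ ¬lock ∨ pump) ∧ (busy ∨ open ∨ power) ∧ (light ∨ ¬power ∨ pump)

lock = False, light = False, open = False, armed = True, pump = True, valve = True, ready = True, door = True, busy = False, power = True

Set lock = False.
Set light = False.
Set open = False.
  then (open ∨ power) forces power = True.
  then (light ∨ ¬power ∨ pump) forces pump = True.
  then (door ∨ ¬power) forces door = True.
  then (¬power ∨ ready) forces ready = True.
  then (¬door ∨ valve) forces valve = True.
Set armed = True.
  then (¬armed ∨ ¬busy ∨ lock ∨ open) forces busy = False.
All clauses satisfied.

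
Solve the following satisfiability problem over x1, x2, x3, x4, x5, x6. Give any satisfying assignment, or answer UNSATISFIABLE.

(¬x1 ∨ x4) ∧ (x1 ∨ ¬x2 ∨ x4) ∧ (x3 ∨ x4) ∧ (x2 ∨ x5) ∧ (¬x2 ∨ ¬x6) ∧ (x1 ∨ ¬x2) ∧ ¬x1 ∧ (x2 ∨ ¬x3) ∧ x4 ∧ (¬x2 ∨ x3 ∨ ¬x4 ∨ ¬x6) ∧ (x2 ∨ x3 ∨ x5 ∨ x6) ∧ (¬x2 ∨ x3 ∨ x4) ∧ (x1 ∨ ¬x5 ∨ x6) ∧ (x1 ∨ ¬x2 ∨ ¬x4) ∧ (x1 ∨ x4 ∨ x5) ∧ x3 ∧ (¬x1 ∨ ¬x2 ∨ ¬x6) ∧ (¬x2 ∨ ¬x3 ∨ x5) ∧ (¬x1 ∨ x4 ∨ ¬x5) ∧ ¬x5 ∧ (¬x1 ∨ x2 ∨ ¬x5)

Case x1 = True:
  Clause (¬x1) is falsified — contradiction.
Case x1 = False:
  (x1 ∨ ¬x2) forces x2 = False.
  (x2 ∨ x5) forces x5 = True.
  Clause (¬x5) is falsified — contradiction.
Both cases fail, so the formula is unsatisfiable.

No satisfying assignment exists.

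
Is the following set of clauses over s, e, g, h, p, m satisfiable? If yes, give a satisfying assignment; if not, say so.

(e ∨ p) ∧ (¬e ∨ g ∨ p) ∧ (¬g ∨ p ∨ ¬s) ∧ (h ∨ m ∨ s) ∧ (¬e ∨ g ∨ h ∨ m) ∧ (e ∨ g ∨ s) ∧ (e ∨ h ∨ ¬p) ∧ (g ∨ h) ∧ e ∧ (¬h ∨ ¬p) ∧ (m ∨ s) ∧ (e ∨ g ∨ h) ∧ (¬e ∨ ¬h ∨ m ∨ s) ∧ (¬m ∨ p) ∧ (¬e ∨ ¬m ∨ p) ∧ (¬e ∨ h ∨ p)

Unit clause (e) forces e = True.
Set s = True.
Set g = True.
  then (¬g ∨ p ∨ ¬s) forces p = True.
  then (¬h ∨ ¬p) forces h = False.
Set m = True.
All clauses satisfied.

s = True; e = True; g = True; h = False; p = True; m = True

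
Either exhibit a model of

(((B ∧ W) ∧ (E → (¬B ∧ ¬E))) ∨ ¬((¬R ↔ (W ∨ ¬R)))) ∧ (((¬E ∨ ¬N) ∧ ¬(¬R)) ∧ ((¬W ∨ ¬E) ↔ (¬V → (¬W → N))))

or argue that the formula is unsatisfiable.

R: True, N: False, W: True, E: False, B: True, V: False

  ((B ∧ W) ∧ (E → (¬B ∧ ¬E))) ∨ ¬((¬R ↔ (W ∨ ¬R))) = True
    (B ∧ W) ∧ (E → (¬B ∧ ¬E)) = True
      B ∧ W = True
      E → (¬B ∧ ¬E) = True
        ¬B ∧ ¬E = False
          ¬B = False
          ¬E = True
    ¬((¬R ↔ (W ∨ ¬R))) = True
      ¬R ↔ (W ∨ ¬R) = False
        ¬R = False
        W ∨ ¬R = True
          ¬R = False
  ((¬E ∨ ¬N) ∧ ¬(¬R)) ∧ ((¬W ∨ ¬E) ↔ (¬V → (¬W → N))) = True
    (¬E ∨ ¬N) ∧ ¬(¬R) = True
      ¬E ∨ ¬N = True
        ¬E = True
        ¬N = True
      ¬(¬R) = True
        ¬R = False
    (¬W ∨ ¬E) ↔ (¬V → (¬W → N)) = True
      ¬W ∨ ¬E = True
        ¬W = False
        ¬E = True
      ¬V → (¬W → N) = True
        ¬V = True
        ¬W → N = True
          ¬W = False
Both conjuncts True, so the formula holds.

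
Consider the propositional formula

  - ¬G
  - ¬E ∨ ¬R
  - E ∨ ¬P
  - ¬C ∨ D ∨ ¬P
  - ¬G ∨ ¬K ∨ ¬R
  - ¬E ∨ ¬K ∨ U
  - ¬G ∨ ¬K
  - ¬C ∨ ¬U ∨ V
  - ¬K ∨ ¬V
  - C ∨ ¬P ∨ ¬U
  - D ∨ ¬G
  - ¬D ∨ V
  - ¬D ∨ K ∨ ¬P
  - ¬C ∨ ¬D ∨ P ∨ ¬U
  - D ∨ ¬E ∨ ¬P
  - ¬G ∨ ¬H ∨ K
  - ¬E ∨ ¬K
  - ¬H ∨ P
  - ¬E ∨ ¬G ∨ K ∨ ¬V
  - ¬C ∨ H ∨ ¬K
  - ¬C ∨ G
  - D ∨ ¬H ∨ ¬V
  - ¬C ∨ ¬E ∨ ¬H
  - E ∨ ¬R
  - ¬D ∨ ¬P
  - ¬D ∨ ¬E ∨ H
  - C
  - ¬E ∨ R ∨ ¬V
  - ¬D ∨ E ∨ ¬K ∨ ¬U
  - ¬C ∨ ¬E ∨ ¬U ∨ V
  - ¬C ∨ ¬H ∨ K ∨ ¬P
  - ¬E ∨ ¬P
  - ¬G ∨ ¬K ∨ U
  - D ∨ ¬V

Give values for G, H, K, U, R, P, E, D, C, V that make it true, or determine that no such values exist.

No satisfying assignment exists.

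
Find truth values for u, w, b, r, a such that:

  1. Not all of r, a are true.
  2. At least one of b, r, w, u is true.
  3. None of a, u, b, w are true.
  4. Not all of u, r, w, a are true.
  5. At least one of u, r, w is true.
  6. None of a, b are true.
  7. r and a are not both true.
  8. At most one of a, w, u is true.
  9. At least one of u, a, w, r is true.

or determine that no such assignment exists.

u=F; w=F; b=F; r=T; a=F

  (1) {r, a}: 1/2 true — not all ✓
  (2) {b, r, w, u}: 1 true — at least one ✓
  (3) {a, u, b, w}: 0 true — none ✓
  (4) {u, r, w, a}: 1/4 true — not all ✓
  (5) {u, r, w}: 1 true — at least one ✓
  (6) {a, b}: 0 true — none ✓
  (7) r=T, a=F — not both ✓
  (8) {a, w, u}: 0 true — at most one ✓
  (9) {u, a, w, r}: 1 true — at least one ✓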